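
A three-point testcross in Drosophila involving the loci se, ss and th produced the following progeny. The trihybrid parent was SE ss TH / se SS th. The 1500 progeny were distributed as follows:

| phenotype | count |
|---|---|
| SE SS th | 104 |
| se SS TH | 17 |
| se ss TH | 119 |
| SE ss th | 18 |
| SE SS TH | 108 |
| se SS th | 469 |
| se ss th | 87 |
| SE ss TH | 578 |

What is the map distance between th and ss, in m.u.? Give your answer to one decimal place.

15.3 m.u.

The two rarest classes, SE ss th and se SS TH, are the double crossovers. Comparing them with the parentals, only the th allele has switched, so th is the middle locus and the order is ss – th – se.
Crossovers in the ss–th interval produce the single-crossover classes SE SS TH and se ss th (108 + 87 = 195) plus the double crossovers (35).
RF(ss–th) = (195 + 35) / 1500 = 230/1500 = 0.1533 → 15.3 m.u.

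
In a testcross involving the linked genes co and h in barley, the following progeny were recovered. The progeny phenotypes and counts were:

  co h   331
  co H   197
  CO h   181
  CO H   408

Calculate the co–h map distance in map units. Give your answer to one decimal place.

The two most frequent classes, CO H (408) and co h (331), are the parental types, so the F1 was CO H / co h.
The recombinant classes are CO h and co H: 181 + 197 = 378.
Recombination frequency = 378/1117 = 0.3384 ≈ 33.8%, i.e. 33.8 map units.

33.8 map units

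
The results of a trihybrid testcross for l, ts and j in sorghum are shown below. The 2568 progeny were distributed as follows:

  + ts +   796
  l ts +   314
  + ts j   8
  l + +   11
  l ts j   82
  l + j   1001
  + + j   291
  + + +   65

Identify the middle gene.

j

The two most frequent reciprocal classes, + ts + and l + j, are the parental types, so the F1 was + ts + / l + j.
The two rarest classes, + ts j and l + +, are the double crossovers. Comparing them with the parentals, only the j allele has switched, so j is the middle locus and the order is ts – j – l.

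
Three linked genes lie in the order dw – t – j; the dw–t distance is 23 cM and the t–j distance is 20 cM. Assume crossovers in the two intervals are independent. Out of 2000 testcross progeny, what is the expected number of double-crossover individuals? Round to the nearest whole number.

Map distances give recombination frequencies of 0.230 and 0.200 for the two intervals.
With no interference, expected double-crossover frequency = 0.230 × 0.200 = 0.04600.
Expected number = 0.04600 × 2000 = 92.00 ≈ 92.

92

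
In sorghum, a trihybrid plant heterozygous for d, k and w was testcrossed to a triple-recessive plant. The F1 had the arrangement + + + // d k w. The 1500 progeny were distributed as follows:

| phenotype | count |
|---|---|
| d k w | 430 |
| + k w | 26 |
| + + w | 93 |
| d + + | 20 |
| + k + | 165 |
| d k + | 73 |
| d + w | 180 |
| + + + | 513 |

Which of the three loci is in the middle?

The two rarest classes, d + + and + k w, are the double crossovers. Comparing them with the parentals, only the d allele has switched, so d is the middle locus and the order is w – d – k.

d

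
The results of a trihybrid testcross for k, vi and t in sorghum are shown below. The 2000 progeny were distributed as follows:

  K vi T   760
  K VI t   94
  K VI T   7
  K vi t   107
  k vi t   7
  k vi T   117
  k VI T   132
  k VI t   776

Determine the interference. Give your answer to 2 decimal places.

The two most frequent reciprocal classes, K vi T and k VI t, are the parental types, so the F1 was K vi T / k VI t.
The two rarest classes, K VI T and k vi t, are the double crossovers. Comparing them with the parentals, only the vi allele has switched, so vi is the middle locus and the order is t – vi – k.
t–vi: (239 + 14)/2000 = 0.1265; vi–k: (211 + 14)/2000 = 0.1125.
Expected DCO frequency = 0.1265 × 0.1125 ≈ 0.01423; observed = 14/2000 ≈ 0.00700.
Coefficient of coincidence = 0.00700/0.01423 ≈ 0.49; interference = 1 − 0.49 = 0.51.

0.51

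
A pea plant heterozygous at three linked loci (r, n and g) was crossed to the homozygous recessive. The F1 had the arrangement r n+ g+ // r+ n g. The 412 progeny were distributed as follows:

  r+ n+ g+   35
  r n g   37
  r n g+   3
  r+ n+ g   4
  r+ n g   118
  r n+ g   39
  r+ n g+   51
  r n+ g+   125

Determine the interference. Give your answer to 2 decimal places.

The two rarest classes, r n g+ and r+ n+ g, are the double crossovers. Comparing them with the parentals, only the n allele has switched, so n is the middle locus and the order is r – n – g.
r–n: (72 + 7)/412 = 0.1917; n–g: (90 + 7)/412 = 0.2354.
Expected DCO frequency = 0.1917 × 0.2354 ≈ 0.04513; observed = 7/412 ≈ 0.01699.
Coefficient of coincidence = 0.01699/0.04513 ≈ 0.38; interference = 1 − 0.38 = 0.62.

0.62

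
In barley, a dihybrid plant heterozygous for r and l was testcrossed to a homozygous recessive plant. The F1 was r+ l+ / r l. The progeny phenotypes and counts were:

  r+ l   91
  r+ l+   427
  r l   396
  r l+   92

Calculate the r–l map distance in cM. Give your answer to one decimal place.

The recombinant classes are r+ l and r l+: 91 + 92 = 183.
Recombination frequency = 183/1006 = 0.1819 ≈ 18.2%, i.e. 18.2 cM.

18.2 cM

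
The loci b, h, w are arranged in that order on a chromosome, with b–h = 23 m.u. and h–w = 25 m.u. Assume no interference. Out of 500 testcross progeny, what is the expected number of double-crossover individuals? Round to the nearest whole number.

Map distances give recombination frequencies of 0.230 and 0.250 for the two intervals.
With no interference, expected double-crossover frequency = 0.230 × 0.250 = 0.05750.
Expected number = 0.05750 × 500 = 28.75 ≈ 29.

29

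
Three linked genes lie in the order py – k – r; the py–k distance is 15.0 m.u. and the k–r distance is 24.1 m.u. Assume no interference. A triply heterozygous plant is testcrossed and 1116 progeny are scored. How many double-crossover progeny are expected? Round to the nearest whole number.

40

Map distances give recombination frequencies of 0.150 and 0.241 for the two intervals.
With no interference, expected double-crossover frequency = 0.150 × 0.241 = 0.03615.
Expected number = 0.03615 × 1116 = 40.34 ≈ 40.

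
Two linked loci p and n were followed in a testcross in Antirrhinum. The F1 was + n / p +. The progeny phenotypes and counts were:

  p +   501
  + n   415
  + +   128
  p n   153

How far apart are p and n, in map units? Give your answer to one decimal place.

The recombinant classes are + + and p n: 128 + 153 = 281.
Recombination frequency = 281/1197 = 0.2348 ≈ 23.5%, i.e. 23.5 map units.

23.5 map units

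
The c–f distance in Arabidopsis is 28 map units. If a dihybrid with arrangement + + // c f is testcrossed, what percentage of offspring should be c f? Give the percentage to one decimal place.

A map distance of 28 map units corresponds to a recombination frequency of 0.280.
The F1 is + + / c f, so c f is a parental gamete class with expected frequency (1 − r)/2 = 0.720/2 = 0.3600.
That is 0.3600 = 36.0% of the progeny.

36.0%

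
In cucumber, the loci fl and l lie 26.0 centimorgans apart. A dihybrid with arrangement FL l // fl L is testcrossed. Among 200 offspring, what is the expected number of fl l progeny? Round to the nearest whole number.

A map distance of 26.0 centimorgans corresponds to a recombination frequency of 0.260.
The F1 is FL l / fl L, so fl l is a recombinant gamete class with expected frequency r/2 = 0.260/2 = 0.1300.
Expected number = 0.1300 × 200 = 26.00 ≈ 26.

26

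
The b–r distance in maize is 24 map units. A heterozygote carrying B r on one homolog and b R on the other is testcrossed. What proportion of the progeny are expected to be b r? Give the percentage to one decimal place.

12.0%

A map distance of 24 map units corresponds to a recombination frequency of 0.240.
The F1 is B r / b R, so b r is a recombinant gamete class with expected frequency r/2 = 0.240/2 = 0.1200.
That is 0.1200 = 12.0% of the progeny.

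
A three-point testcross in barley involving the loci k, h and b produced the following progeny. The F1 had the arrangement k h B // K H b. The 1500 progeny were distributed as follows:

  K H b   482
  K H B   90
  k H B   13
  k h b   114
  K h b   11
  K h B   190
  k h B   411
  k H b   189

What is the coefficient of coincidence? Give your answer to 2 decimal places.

0.39

The two rarest classes, k H B and K h b, are the double crossovers. Comparing them with the parentals, only the h allele has switched, so h is the middle locus and the order is b – h – k.
b–h: (204 + 24)/1500 = 0.1520; h–k: (379 + 24)/1500 = 0.2687.
Expected DCO frequency = 0.1520 × 0.2687 ≈ 0.04084; observed = 24/1500 ≈ 0.01600.
Coefficient of coincidence = 0.01600/0.04084 ≈ 0.39.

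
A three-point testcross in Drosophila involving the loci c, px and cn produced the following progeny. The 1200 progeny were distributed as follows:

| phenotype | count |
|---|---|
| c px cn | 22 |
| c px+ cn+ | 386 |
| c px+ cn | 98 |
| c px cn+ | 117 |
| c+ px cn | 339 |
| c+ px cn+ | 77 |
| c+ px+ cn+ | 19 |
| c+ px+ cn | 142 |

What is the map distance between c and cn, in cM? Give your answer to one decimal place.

The two most frequent reciprocal classes, c px+ cn+ and c+ px cn, are the parental types, so the F1 was c px+ cn+ / c+ px cn.
The two rarest classes, c+ px+ cn+ and c px cn, are the double crossovers. Comparing them with the parentals, only the c allele has switched, so c is the middle locus and the order is px – c – cn.
Crossovers in the c–cn interval produce the single-crossover classes c px+ cn and c+ px cn+ (98 + 77 = 175) plus the double crossovers (41).
RF(c–cn) = (175 + 41) / 1200 = 216/1200 = 0.1800 → 18.0 cM.

18.0 cM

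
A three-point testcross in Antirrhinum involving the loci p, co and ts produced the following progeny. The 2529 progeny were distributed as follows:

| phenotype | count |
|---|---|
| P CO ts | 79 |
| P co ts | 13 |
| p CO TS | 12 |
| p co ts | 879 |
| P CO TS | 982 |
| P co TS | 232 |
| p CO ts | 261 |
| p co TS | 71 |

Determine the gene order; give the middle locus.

p

The two most frequent reciprocal classes, p co ts and P CO TS, are the parental types, so the F1 was p co ts / P CO TS.
The two rarest classes, P co ts and p CO TS, are the double crossovers. Comparing them with the parentals, only the p allele has switched, so p is the middle locus and the order is ts – p – co.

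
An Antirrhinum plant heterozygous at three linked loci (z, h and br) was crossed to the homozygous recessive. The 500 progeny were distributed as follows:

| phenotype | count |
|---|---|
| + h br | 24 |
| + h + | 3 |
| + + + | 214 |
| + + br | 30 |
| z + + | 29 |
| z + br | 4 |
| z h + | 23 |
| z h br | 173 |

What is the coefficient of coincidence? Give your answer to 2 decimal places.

The two most frequent reciprocal classes, + + + and z h br, are the parental types, so the F1 was + + + / z h br.
The two rarest classes, + h + and z + br, are the double crossovers. Comparing them with the parentals, only the h allele has switched, so h is the middle locus and the order is br – h – z.
br–h: (53 + 7)/500 = 0.1200; h–z: (53 + 7)/500 = 0.1200.
Expected DCO frequency = 0.1200 × 0.1200 ≈ 0.01440; observed = 7/500 ≈ 0.01400.
Coefficient of coincidence = 0.01400/0.01440 ≈ 0.97.

0.97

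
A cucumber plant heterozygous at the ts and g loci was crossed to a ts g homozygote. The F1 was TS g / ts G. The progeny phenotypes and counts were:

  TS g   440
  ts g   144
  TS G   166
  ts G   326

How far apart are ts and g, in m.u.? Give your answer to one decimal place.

The recombinant classes are TS G and ts g: 166 + 144 = 310.
Recombination frequency = 310/1076 = 0.2881 ≈ 28.8%, i.e. 28.8 m.u.

28.8 m.u.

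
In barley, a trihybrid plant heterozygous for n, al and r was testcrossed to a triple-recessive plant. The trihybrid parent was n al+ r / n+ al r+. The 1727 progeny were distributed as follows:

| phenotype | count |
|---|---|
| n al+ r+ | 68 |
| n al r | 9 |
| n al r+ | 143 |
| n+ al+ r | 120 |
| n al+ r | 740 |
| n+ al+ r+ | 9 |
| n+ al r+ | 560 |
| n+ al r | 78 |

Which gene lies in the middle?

al

The two rarest classes, n al r and n+ al+ r+, are the double crossovers. Comparing them with the parentals, only the al allele has switched, so al is the middle locus and the order is r – al – n.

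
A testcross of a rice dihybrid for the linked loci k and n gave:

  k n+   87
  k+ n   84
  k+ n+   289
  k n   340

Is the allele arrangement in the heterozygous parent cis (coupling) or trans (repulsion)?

The two most frequent classes are k+ n+ (289) and k n (340); these are the parental (non-recombinant) types.
So the F1 carried k+ n+ on one chromosome and k n on the other — the recessive alleles are on the same chromosome (cis / coupling).

cis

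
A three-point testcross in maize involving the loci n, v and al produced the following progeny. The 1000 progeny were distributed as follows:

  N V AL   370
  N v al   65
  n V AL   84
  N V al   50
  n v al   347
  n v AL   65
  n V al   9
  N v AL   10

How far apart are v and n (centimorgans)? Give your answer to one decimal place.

16.8 centimorgans

The two most frequent reciprocal classes, N V AL and n v al, are the parental types, so the F1 was N V AL / n v al.
The two rarest classes, N v AL and n V al, are the double crossovers. Comparing them with the parentals, only the v allele has switched, so v is the middle locus and the order is al – v – n.
Crossovers in the v–n interval produce the single-crossover classes n V AL and N v al (84 + 65 = 149) plus the double crossovers (19).
RF(v–n) = (149 + 19) / 1000 = 168/1000 = 0.1680 → 16.8 centimorgans.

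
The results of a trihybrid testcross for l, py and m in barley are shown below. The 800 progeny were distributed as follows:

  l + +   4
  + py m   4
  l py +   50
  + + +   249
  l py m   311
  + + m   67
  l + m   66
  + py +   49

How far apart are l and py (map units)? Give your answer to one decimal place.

The two most frequent reciprocal classes, l py m and + + +, are the parental types, so the F1 was l py m / + + +.
The two rarest classes, + py m and l + +, are the double crossovers. Comparing them with the parentals, only the l allele has switched, so l is the middle locus and the order is py – l – m.
Crossovers in the py–l interval produce the single-crossover classes l + m and + py + (66 + 49 = 115) plus the double crossovers (8).
RF(py–l) = (115 + 8) / 800 = 123/800 = 0.1537 → 15.4 map units.

15.4 map units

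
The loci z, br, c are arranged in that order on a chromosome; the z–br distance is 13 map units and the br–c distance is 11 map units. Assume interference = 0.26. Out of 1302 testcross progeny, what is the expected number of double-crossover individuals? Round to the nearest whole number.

Map distances give recombination frequencies of 0.130 and 0.110 for the two intervals.
With interference 0.26 (so coincidence = 0.74), expected double-crossover frequency = 0.130 × 0.110 × 0.74 = 0.01058.
Expected number = 0.01058 × 1302 = 13.78 ≈ 14.

14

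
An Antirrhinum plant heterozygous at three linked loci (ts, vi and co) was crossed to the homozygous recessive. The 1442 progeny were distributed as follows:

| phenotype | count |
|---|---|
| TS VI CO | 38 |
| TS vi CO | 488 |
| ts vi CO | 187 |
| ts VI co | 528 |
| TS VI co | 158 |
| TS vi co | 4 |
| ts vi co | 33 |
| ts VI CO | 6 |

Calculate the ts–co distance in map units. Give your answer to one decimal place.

24.6 map units

The two most frequent reciprocal classes, TS vi CO and ts VI co, are the parental types, so the F1 was TS vi CO / ts VI co.
The two rarest classes, TS vi co and ts VI CO, are the double crossovers. Comparing them with the parentals, only the co allele has switched, so co is the middle locus and the order is ts – co – vi.
Crossovers in the ts–co interval produce the single-crossover classes ts vi CO and TS VI co (187 + 158 = 345) plus the double crossovers (10).
RF(ts–co) = (345 + 10) / 1442 = 355/1442 = 0.2462 → 24.6 map units.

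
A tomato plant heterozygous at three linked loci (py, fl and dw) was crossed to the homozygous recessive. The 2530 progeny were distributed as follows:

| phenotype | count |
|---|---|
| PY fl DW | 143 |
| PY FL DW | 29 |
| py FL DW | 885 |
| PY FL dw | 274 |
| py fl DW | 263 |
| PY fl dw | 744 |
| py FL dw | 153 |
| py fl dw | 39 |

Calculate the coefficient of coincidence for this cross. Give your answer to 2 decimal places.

0.78

The two most frequent reciprocal classes, py FL DW and PY fl dw, are the parental types, so the F1 was py FL DW / PY fl dw.
The two rarest classes, PY FL DW and py fl dw, are the double crossovers. Comparing them with the parentals, only the py allele has switched, so py is the middle locus and the order is fl – py – dw.
fl–py: (537 + 68)/2530 = 0.2391; py–dw: (296 + 68)/2530 = 0.1439.
Expected DCO frequency = 0.2391 × 0.1439 ≈ 0.03441; observed = 68/2530 ≈ 0.02688.
Coefficient of coincidence = 0.02688/0.03441 ≈ 0.78.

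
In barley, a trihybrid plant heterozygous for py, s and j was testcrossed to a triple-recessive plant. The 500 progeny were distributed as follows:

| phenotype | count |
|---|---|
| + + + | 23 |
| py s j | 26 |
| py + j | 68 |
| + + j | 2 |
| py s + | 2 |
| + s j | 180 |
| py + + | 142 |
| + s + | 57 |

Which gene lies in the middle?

s

The two most frequent reciprocal classes, py + + and + s j, are the parental types, so the F1 was py + + / + s j.
The two rarest classes, py s + and + + j, are the double crossovers. Comparing them with the parentals, only the s allele has switched, so s is the middle locus and the order is py – s – j.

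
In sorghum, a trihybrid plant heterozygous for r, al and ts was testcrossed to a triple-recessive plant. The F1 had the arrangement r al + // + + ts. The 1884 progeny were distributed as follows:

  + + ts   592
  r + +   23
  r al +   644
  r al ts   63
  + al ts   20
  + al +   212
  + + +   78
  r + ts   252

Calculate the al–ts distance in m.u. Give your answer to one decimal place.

The two rarest classes, r + + and + al ts, are the double crossovers. Comparing them with the parentals, only the al allele has switched, so al is the middle locus and the order is r – al – ts.
Crossovers in the al–ts interval produce the single-crossover classes r al ts and + + + (63 + 78 = 141) plus the double crossovers (43).
RF(al–ts) = (141 + 43) / 1884 = 184/1884 = 0.0977 → 9.8 m.u.

9.8 m.u.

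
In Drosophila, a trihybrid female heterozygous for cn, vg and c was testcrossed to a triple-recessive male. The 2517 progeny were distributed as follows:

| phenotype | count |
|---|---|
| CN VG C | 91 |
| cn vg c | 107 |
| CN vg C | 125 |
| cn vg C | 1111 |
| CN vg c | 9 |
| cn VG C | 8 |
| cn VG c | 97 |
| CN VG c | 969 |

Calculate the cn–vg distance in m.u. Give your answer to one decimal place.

The two most frequent reciprocal classes, CN VG c and cn vg C, are the parental types, so the F1 was CN VG c / cn vg C.
The two rarest classes, CN vg c and cn VG C, are the double crossovers. Comparing them with the parentals, only the vg allele has switched, so vg is the middle locus and the order is cn – vg – c.
Crossovers in the cn–vg interval produce the single-crossover classes cn VG c and CN vg C (97 + 125 = 222) plus the double crossovers (17).
RF(cn–vg) = (222 + 17) / 2517 = 239/2517 = 0.0950 → 9.5 m.u.

9.5 m.u.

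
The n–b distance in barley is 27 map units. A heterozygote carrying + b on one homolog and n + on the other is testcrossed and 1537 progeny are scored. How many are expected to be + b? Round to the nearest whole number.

A map distance of 27 map units corresponds to a recombination frequency of 0.270.
The F1 is + b / n +, so + b is a parental gamete class with expected frequency (1 − r)/2 = 0.730/2 = 0.3650.
Expected number = 0.3650 × 1537 = 561.00 ≈ 561.

561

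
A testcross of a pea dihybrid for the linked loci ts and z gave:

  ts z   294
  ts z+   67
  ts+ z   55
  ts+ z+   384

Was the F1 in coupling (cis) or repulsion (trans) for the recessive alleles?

The two most frequent classes are ts+ z+ (384) and ts z (294); these are the parental (non-recombinant) types.
So the F1 carried ts+ z+ on one chromosome and ts z on the other — the recessive alleles are on the same chromosome (cis / coupling).

cis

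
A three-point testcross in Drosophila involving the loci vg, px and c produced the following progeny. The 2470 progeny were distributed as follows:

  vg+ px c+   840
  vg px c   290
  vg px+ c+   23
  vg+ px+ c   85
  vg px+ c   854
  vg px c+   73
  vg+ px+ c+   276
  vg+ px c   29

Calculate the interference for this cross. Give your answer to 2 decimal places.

0.01

The two most frequent reciprocal classes, vg px+ c and vg+ px c+, are the parental types, so the F1 was vg px+ c / vg+ px c+.
The two rarest classes, vg px+ c+ and vg+ px c, are the double crossovers. Comparing them with the parentals, only the c allele has switched, so c is the middle locus and the order is vg – c – px.
vg–c: (158 + 52)/2470 = 0.0850; c–px: (566 + 52)/2470 = 0.2502.
Expected DCO frequency = 0.0850 × 0.2502 ≈ 0.02127; observed = 52/2470 ≈ 0.02105.
Coefficient of coincidence = 0.02105/0.02127 ≈ 0.99; interference = 1 − 0.99 = 0.01.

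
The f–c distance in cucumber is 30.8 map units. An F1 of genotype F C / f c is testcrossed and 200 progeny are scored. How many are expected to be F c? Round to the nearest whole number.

A map distance of 30.8 map units corresponds to a recombination frequency of 0.308.
The F1 is F C / f c, so F c is a recombinant gamete class with expected frequency r/2 = 0.308/2 = 0.1540.
Expected number = 0.1540 × 200 = 30.80 ≈ 31.

31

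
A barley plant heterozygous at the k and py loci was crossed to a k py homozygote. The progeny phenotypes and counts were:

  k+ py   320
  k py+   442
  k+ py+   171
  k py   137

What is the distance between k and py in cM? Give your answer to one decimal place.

The two most frequent classes, k+ py (320) and k py+ (442), are the parental types, so the F1 was k+ py / k py+.
The recombinant classes are k+ py+ and k py: 171 + 137 = 308.
Recombination frequency = 308/1070 = 0.2879 ≈ 28.8%, i.e. 28.8 cM.

28.8 cM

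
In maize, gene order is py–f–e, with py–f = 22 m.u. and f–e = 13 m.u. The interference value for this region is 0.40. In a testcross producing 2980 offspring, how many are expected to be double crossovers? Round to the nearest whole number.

51

Map distances give recombination frequencies of 0.220 and 0.130 for the two intervals.
With interference 0.40 (so coincidence = 0.60), expected double-crossover frequency = 0.220 × 0.130 × 0.60 = 0.01716.
Expected number = 0.01716 × 2980 = 51.14 ≈ 51.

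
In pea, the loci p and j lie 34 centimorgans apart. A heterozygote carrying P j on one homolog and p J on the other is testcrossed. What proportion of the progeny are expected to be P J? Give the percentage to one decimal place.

17.0%

A map distance of 34 centimorgans corresponds to a recombination frequency of 0.340.
The F1 is P j / p J, so P J is a recombinant gamete class with expected frequency r/2 = 0.340/2 = 0.1700.
That is 0.1700 = 17.0% of the progeny.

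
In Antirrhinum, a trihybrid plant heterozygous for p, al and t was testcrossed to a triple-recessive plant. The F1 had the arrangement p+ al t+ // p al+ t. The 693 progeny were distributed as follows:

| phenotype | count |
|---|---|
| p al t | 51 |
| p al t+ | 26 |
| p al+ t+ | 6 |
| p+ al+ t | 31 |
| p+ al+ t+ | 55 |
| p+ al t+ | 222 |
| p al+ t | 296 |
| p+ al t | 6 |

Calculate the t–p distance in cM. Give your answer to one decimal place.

The two rarest classes, p+ al t and p al+ t+, are the double crossovers. Comparing them with the parentals, only the t allele has switched, so t is the middle locus and the order is al – t – p.
Crossovers in the t–p interval produce the single-crossover classes p al t+ and p+ al+ t (26 + 31 = 57) plus the double crossovers (12).
RF(t–p) = (57 + 12) / 693 = 69/693 = 0.0996 → 10.0 cM.

10.0 cM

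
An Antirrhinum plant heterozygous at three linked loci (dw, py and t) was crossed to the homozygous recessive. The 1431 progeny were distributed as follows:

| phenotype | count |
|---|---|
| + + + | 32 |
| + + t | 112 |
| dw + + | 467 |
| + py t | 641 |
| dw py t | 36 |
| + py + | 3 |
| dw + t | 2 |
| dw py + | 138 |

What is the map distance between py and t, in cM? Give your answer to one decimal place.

The two most frequent reciprocal classes, dw + + and + py t, are the parental types, so the F1 was dw + + / + py t.
The two rarest classes, dw + t and + py +, are the double crossovers. Comparing them with the parentals, only the t allele has switched, so t is the middle locus and the order is py – t – dw.
Crossovers in the py–t interval produce the single-crossover classes dw py + and + + t (138 + 112 = 250) plus the double crossovers (5).
RF(py–t) = (250 + 5) / 1431 = 255/1431 = 0.1782 → 17.8 cM.

17.8 cM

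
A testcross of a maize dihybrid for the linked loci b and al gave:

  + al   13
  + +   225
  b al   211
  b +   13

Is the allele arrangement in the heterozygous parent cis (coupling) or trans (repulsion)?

cis

The two most frequent classes are + + (225) and b al (211); these are the parental (non-recombinant) types.
So the F1 carried + + on one chromosome and b al on the other — the recessive alleles are on the same chromosome (cis / coupling).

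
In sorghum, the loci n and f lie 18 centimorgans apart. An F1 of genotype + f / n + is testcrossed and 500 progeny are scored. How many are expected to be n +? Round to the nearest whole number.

A map distance of 18 centimorgans corresponds to a recombination frequency of 0.180.
The F1 is + f / n +, so n + is a parental gamete class with expected frequency (1 − r)/2 = 0.820/2 = 0.4100.
Expected number = 0.4100 × 500 = 205.00 ≈ 205.

205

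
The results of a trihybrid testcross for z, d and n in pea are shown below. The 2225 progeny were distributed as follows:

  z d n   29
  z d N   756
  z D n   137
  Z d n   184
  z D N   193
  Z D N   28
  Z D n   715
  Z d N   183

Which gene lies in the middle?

The two most frequent reciprocal classes, z d N and Z D n, are the parental types, so the F1 was z d N / Z D n.
The two rarest classes, z d n and Z D N, are the double crossovers. Comparing them with the parentals, only the n allele has switched, so n is the middle locus and the order is z – n – d.

n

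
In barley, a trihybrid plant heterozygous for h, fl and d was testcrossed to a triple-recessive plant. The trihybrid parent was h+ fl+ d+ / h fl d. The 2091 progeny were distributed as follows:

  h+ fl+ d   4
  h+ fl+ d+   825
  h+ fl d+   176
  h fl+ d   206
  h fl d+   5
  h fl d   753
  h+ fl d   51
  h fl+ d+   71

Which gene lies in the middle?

The two rarest classes, h+ fl+ d and h fl d+, are the double crossovers. Comparing them with the parentals, only the d allele has switched, so d is the middle locus and the order is h – d – fl.

d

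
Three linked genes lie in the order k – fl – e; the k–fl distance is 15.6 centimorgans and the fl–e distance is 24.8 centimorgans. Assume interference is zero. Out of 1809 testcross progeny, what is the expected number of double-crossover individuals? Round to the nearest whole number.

Map distances give recombination frequencies of 0.156 and 0.248 for the two intervals.
With no interference, expected double-crossover frequency = 0.156 × 0.248 = 0.03869.
Expected number = 0.03869 × 1809 = 69.99 ≈ 70.

70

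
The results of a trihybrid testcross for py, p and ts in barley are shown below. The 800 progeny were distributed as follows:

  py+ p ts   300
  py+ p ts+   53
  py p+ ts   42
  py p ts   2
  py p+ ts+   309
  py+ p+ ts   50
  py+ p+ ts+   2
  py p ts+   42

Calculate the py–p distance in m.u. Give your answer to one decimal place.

12.0 m.u.

The two most frequent reciprocal classes, py p+ ts+ and py+ p ts, are the parental types, so the F1 was py p+ ts+ / py+ p ts.
The two rarest classes, py+ p+ ts+ and py p ts, are the double crossovers. Comparing them with the parentals, only the py allele has switched, so py is the middle locus and the order is ts – py – p.
Crossovers in the py–p interval produce the single-crossover classes py p ts+ and py+ p+ ts (42 + 50 = 92) plus the double crossovers (4).
RF(py–p) = (92 + 4) / 800 = 96/800 = 0.1200 → 12.0 m.u.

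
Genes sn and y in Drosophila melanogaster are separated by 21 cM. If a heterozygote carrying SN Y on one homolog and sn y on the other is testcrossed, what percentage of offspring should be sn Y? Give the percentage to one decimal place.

10.5%

A map distance of 21 cM corresponds to a recombination frequency of 0.210.
The F1 is SN Y / sn y, so sn Y is a recombinant gamete class with expected frequency r/2 = 0.210/2 = 0.1050.
That is 0.1050 = 10.5% of the progeny.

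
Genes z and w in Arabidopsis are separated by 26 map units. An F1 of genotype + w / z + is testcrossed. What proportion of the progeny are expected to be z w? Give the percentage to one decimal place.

13.0%

A map distance of 26 map units corresponds to a recombination frequency of 0.260.
The F1 is + w / z +, so z w is a recombinant gamete class with expected frequency r/2 = 0.260/2 = 0.1300.
That is 0.1300 = 13.0% of the progeny.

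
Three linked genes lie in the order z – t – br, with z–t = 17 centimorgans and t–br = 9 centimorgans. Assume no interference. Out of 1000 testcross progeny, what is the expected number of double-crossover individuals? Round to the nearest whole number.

15

Map distances give recombination frequencies of 0.170 and 0.090 for the two intervals.
With no interference, expected double-crossover frequency = 0.170 × 0.090 = 0.01530.
Expected number = 0.01530 × 1000 = 15.30 ≈ 15.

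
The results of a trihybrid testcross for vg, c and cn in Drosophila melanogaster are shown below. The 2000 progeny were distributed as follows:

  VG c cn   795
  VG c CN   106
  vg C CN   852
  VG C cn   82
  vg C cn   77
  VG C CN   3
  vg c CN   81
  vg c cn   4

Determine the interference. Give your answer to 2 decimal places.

0.57

The two most frequent reciprocal classes, VG c cn and vg C CN, are the parental types, so the F1 was VG c cn / vg C CN.
The two rarest classes, vg c cn and VG C CN, are the double crossovers. Comparing them with the parentals, only the vg allele has switched, so vg is the middle locus and the order is cn – vg – c.
cn–vg: (183 + 7)/2000 = 0.0950; vg–c: (163 + 7)/2000 = 0.0850.
Expected DCO frequency = 0.0950 × 0.0850 ≈ 0.00808; observed = 7/2000 ≈ 0.00350.
Coefficient of coincidence = 0.00350/0.00808 ≈ 0.43; interference = 1 − 0.43 = 0.57.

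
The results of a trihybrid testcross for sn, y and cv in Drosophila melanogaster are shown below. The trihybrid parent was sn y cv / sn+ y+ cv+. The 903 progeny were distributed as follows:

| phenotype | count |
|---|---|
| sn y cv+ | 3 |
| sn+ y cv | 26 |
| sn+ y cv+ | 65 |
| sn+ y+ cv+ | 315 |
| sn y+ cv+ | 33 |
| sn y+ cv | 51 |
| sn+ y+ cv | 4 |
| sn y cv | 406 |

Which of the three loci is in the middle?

cv

The two rarest classes, sn y cv+ and sn+ y+ cv, are the double crossovers. Comparing them with the parentals, only the cv allele has switched, so cv is the middle locus and the order is y – cv – sn.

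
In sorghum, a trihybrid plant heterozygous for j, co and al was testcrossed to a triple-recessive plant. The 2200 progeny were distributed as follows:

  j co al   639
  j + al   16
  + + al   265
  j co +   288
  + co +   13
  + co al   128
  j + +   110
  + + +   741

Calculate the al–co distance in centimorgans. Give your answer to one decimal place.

26.5 centimorgans

The two most frequent reciprocal classes, j co al and + + +, are the parental types, so the F1 was j co al / + + +.
The two rarest classes, j + al and + co +, are the double crossovers. Comparing them with the parentals, only the co allele has switched, so co is the middle locus and the order is j – co – al.
Crossovers in the co–al interval produce the single-crossover classes j co + and + + al (288 + 265 = 553) plus the double crossovers (29).
RF(co–al) = (553 + 29) / 2200 = 582/2200 = 0.2645 → 26.5 centimorgans.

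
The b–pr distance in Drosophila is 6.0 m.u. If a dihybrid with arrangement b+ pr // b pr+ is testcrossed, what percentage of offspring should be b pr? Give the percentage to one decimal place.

3.0%

A map distance of 6.0 m.u. corresponds to a recombination frequency of 0.060.
The F1 is b+ pr / b pr+, so b pr is a recombinant gamete class with expected frequency r/2 = 0.060/2 = 0.0300.
That is 0.0300 = 3.0% of the progeny.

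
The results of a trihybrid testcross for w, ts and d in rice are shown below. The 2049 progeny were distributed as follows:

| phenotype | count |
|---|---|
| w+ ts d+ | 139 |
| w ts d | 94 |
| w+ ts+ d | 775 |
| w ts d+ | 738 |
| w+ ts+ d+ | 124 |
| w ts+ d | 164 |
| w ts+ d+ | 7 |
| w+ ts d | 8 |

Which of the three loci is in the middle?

The two most frequent reciprocal classes, w+ ts+ d and w ts d+, are the parental types, so the F1 was w+ ts+ d / w ts d+.
The two rarest classes, w+ ts d and w ts+ d+, are the double crossovers. Comparing them with the parentals, only the ts allele has switched, so ts is the middle locus and the order is w – ts – d.

ts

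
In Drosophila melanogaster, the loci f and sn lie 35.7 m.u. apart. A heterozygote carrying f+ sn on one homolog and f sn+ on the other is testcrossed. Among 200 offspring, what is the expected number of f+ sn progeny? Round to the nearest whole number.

64

A map distance of 35.7 m.u. corresponds to a recombination frequency of 0.357.
The F1 is f+ sn / f sn+, so f+ sn is a parental gamete class with expected frequency (1 − r)/2 = 0.643/2 = 0.3215.
Expected number = 0.3215 × 200 = 64.30 ≈ 64.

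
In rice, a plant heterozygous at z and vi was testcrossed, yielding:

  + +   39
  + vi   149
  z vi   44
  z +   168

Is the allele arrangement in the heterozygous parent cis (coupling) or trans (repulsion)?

trans

The two most frequent classes are + vi (149) and z + (168); these are the parental (non-recombinant) types.
So the F1 carried + vi on one chromosome and z + on the other — the recessive alleles are on opposite chromosomes (trans / repulsion).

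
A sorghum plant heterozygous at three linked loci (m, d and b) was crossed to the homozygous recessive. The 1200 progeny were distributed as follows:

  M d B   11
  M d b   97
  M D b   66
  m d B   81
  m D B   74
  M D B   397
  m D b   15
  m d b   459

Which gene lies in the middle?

d

The two most frequent reciprocal classes, m d b and M D B, are the parental types, so the F1 was m d b / M D B.
The two rarest classes, m D b and M d B, are the double crossovers. Comparing them with the parentals, only the d allele has switched, so d is the middle locus and the order is m – d – b.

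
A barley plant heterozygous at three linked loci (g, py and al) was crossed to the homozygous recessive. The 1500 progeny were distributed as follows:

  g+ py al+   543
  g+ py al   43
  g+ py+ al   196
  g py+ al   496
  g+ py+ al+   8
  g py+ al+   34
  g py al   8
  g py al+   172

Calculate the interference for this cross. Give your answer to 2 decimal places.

0.33

The two most frequent reciprocal classes, g py+ al and g+ py al+, are the parental types, so the F1 was g py+ al / g+ py al+.
The two rarest classes, g py al and g+ py+ al+, are the double crossovers. Comparing them with the parentals, only the py allele has switched, so py is the middle locus and the order is g – py – al.
g–py: (368 + 16)/1500 = 0.2560; py–al: (77 + 16)/1500 = 0.0620.
Expected DCO frequency = 0.2560 × 0.0620 ≈ 0.01587; observed = 16/1500 ≈ 0.01067.
Coefficient of coincidence = 0.01067/0.01587 ≈ 0.67; interference = 1 − 0.67 = 0.33.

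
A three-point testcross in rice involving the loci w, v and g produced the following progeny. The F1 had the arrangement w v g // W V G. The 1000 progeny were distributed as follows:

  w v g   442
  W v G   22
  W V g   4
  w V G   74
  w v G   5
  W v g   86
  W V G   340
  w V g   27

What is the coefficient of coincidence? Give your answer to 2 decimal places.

0.92

The two rarest classes, w v G and W V g, are the double crossovers. Comparing them with the parentals, only the g allele has switched, so g is the middle locus and the order is w – g – v.
w–g: (160 + 9)/1000 = 0.1690; g–v: (49 + 9)/1000 = 0.0580.
Expected DCO frequency = 0.1690 × 0.0580 ≈ 0.00980; observed = 9/1000 ≈ 0.00900.
Coefficient of coincidence = 0.00900/0.00980 ≈ 0.92.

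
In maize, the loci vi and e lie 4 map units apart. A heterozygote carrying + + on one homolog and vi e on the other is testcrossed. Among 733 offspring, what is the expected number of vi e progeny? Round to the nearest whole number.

352

A map distance of 4 map units corresponds to a recombination frequency of 0.040.
The F1 is + + / vi e, so vi e is a parental gamete class with expected frequency (1 − r)/2 = 0.960/2 = 0.4800.
Expected number = 0.4800 × 733 = 351.84 ≈ 352.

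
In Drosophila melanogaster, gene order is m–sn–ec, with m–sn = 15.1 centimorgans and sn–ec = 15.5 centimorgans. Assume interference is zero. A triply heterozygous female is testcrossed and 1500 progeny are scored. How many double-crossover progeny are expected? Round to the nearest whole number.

35

Map distances give recombination frequencies of 0.151 and 0.155 for the two intervals.
With no interference, expected double-crossover frequency = 0.151 × 0.155 = 0.02340.
Expected number = 0.02340 × 1500 = 35.11 ≈ 35.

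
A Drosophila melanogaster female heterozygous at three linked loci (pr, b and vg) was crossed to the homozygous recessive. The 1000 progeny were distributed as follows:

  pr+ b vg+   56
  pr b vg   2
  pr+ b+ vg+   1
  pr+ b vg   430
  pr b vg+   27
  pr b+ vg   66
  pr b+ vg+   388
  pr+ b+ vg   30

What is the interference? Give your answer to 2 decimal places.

0.60

The two most frequent reciprocal classes, pr+ b vg and pr b+ vg+, are the parental types, so the F1 was pr+ b vg / pr b+ vg+.
The two rarest classes, pr b vg and pr+ b+ vg+, are the double crossovers. Comparing them with the parentals, only the pr allele has switched, so pr is the middle locus and the order is b – pr – vg.
b–pr: (57 + 3)/1000 = 0.0600; pr–vg: (122 + 3)/1000 = 0.1250.
Expected DCO frequency = 0.0600 × 0.1250 ≈ 0.00750; observed = 3/1000 ≈ 0.00300.
Coefficient of coincidence = 0.00300/0.00750 ≈ 0.40; interference = 1 − 0.40 = 0.60.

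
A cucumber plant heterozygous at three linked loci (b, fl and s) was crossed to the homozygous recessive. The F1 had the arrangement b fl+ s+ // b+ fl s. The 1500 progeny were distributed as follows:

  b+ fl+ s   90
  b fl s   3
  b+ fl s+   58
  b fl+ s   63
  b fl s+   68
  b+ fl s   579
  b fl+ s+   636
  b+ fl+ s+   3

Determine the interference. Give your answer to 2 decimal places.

The two rarest classes, b+ fl+ s+ and b fl s, are the double crossovers. Comparing them with the parentals, only the b allele has switched, so b is the middle locus and the order is s – b – fl.
s–b: (121 + 6)/1500 = 0.0847; b–fl: (158 + 6)/1500 = 0.1093.
Expected DCO frequency = 0.0847 × 0.1093 ≈ 0.00926; observed = 6/1500 ≈ 0.00400.
Coefficient of coincidence = 0.00400/0.00926 ≈ 0.43; interference = 1 − 0.43 = 0.57.

0.57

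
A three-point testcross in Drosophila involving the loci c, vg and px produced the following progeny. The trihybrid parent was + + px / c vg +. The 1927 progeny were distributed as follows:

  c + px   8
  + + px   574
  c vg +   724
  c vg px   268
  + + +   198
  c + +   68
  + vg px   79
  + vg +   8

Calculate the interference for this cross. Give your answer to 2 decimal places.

The two rarest classes, c + px and + vg +, are the double crossovers. Comparing them with the parentals, only the c allele has switched, so c is the middle locus and the order is px – c – vg.
px–c: (466 + 16)/1927 = 0.2501; c–vg: (147 + 16)/1927 = 0.0846.
Expected DCO frequency = 0.2501 × 0.0846 ≈ 0.02116; observed = 16/1927 ≈ 0.00830.
Coefficient of coincidence = 0.00830/0.02116 ≈ 0.39; interference = 1 − 0.39 = 0.61.

0.61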